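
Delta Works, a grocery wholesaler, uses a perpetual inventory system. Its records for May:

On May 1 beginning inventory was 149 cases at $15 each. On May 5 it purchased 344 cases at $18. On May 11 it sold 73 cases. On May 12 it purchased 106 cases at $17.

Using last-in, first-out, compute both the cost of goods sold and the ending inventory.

May 11, 73 sold [LIFO — newest first]: 73 @ $18 = $1,314
Ending inventory: 149 @ $15 + 271 @ $18 + 106 @ $17 = $8,915

COGS = $1,314; ending inventory = $8,915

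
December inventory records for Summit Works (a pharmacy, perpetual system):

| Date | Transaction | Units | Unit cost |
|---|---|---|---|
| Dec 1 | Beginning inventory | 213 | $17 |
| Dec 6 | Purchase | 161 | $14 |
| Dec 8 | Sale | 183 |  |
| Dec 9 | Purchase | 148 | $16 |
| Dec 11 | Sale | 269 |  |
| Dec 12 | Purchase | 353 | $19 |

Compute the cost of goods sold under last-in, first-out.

Dec 8, 183 sold [LIFO — newest first]: 161 @ $14 + 22 @ $17 = $2,628
Dec 11, 269 sold [LIFO — newest first]: 148 @ $16 + 121 @ $17 = $4,425
Total COGS = $2,628 + $4,425 = $7,053
Ending inventory: 70 @ $17 + 353 @ $19 = $7,897

COGS = $7,053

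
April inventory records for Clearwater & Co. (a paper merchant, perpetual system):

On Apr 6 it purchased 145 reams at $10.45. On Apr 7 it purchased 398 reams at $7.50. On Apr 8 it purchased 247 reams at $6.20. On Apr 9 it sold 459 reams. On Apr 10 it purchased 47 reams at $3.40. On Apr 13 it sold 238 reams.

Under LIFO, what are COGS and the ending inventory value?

COGS = $4,728.45; ending inventory = $1,463.00

Apr 9, 459 sold [LIFO — newest first]: 247 @ $6.20 + 212 @ $7.50 = $3,121.40
Apr 13, 238 sold [LIFO — newest first]: 47 @ $3.40 + 186 @ $7.50 + 5 @ $10.45 = $1,607.05
Total COGS = $3,121.40 + $1,607.05 = $4,728.45
Ending inventory: 140 @ $10.45 = $1,463.00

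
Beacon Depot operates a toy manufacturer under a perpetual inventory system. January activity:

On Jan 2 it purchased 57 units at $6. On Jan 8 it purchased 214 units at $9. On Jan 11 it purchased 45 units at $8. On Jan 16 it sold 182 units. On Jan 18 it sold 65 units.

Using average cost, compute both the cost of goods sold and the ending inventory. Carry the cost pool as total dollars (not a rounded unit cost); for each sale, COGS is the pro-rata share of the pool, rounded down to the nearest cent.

COGS = $2,054.16; ending inventory = $573.84

After Jan 2: 57 on hand, pool $342.00 (≈ $6.0000 each)
After Jan 8: 271 on hand, pool $2,268.00 (≈ $8.3690 each)
After Jan 11: 316 on hand, pool $2,628.00 (≈ $8.3165 each)
Jan 16, sell 182: 182/316 × $2,628.00 → $1,513.59
Jan 18, sell 65: 65/134 × $1,114.41 → $540.57
Total COGS = $1,513.59 + $540.57 = $2,054.16
Ending inventory (cost pool remaining) = $573.84
Check: goods available $2,628.00 = COGS $2,054.16 + ending $573.84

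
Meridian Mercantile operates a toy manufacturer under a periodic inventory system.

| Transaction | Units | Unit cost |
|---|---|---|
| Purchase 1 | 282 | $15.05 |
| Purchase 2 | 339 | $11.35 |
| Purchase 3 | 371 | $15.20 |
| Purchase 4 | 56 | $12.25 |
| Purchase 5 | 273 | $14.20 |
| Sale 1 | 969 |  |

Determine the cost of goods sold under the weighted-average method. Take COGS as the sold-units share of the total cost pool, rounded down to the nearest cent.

COGS = $13,418.96

Sale 1, sell 969: 969/1321 × $18,293.55 → $13,418.96
Ending inventory (cost pool remaining) = $4,874.59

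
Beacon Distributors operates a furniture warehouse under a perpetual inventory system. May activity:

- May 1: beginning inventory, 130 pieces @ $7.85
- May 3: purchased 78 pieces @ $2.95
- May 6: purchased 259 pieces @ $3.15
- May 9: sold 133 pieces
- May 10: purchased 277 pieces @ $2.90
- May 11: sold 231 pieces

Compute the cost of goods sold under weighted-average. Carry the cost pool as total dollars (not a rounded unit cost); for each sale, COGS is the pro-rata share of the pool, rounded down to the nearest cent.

COGS = $1,450.97

After May 1: 130 on hand, pool $1,020.50 (≈ $7.8500 each)
After May 3: 208 on hand, pool $1,250.60 (≈ $6.0125 each)
After May 6: 467 on hand, pool $2,066.45 (≈ $4.4249 each)
May 9, sell 133: 133/467 × $2,066.45 → $588.51
After May 10: 611 on hand, pool $2,281.24 (≈ $3.7336 each)
May 11, sell 231: 231/611 × $2,281.24 → $862.46
Total COGS = $588.51 + $862.46 = $1,450.97
Ending inventory (cost pool remaining) = $1,418.78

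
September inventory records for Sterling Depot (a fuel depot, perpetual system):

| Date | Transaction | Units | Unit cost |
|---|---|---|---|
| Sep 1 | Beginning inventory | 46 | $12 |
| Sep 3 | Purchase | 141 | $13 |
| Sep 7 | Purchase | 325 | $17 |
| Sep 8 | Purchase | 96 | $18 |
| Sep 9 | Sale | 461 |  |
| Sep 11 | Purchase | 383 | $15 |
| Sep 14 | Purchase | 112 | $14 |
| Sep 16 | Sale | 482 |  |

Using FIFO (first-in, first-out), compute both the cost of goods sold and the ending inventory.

Sep 9, 461 sold [FIFO — oldest first]: 46 @ $12 + 141 @ $13 + 274 @ $17 = $7,043
Sep 16, 482 sold [FIFO — oldest first]: 51 @ $17 + 96 @ $18 + 335 @ $15 = $7,620
Total COGS = $7,043 + $7,620 = $14,663
Ending inventory: 48 @ $15 + 112 @ $14 = $2,288
Check: goods available $16,951 = COGS $14,663 + ending $2,288

COGS = $14,663; ending inventory = $2,288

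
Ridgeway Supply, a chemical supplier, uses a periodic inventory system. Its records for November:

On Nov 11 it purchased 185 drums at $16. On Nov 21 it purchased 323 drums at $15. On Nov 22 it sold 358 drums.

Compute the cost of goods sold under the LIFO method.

Nov 22, 358 sold [LIFO — newest first]: 323 @ $15 + 35 @ $16 = $5,405
Ending inventory: 150 @ $16 = $2,400
Check: goods available $7,805 = COGS $5,405 + ending $2,400

COGS = $5,405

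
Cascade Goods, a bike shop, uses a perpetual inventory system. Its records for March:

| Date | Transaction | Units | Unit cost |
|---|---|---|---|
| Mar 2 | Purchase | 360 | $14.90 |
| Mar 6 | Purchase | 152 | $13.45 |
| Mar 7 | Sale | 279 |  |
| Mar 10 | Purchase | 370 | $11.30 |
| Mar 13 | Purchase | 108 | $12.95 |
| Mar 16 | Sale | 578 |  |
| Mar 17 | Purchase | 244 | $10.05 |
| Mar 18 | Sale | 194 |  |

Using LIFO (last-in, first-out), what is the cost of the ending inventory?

Mar 7, 279 sold [LIFO — newest first]: 152 @ $13.45 + 127 @ $14.90 = $3,936.70
Mar 16, 578 sold [LIFO — newest first]: 108 @ $12.95 + 370 @ $11.30 + 100 @ $14.90 = $7,069.60
Mar 18, 194 sold [LIFO — newest first]: 194 @ $10.05 = $1,949.70
Total COGS = $3,936.70 + $7,069.60 + $1,949.70 = $12,956.00
Ending inventory: 133 @ $14.90 + 50 @ $10.05 = $2,484.20
Check: goods available $15,440.20 = COGS $12,956.00 + ending $2,484.20

Ending inventory = $2,484.20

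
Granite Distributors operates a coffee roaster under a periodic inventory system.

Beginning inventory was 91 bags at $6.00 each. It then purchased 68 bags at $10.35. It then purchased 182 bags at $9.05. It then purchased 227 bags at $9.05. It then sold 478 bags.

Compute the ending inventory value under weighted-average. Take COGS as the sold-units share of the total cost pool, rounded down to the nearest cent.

Ending inventory = $784.53

Sale 1, sell 478: 478/568 × $4,951.25 → $4,166.72
Ending inventory (cost pool remaining) = $784.53
Check: goods available $4,951.25 = COGS $4,166.72 + ending $784.53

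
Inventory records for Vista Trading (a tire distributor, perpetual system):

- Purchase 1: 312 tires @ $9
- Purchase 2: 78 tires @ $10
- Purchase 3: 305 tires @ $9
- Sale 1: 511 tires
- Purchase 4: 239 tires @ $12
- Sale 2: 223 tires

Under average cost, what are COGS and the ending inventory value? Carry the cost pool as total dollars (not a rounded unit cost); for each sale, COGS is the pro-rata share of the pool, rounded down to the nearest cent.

COGS = $7,052.22; ending inventory = $2,148.78

After Purchase 1: 312 on hand, pool $2,808.00 (≈ $9.0000 each)
After Purchase 2: 390 on hand, pool $3,588.00 (≈ $9.2000 each)
After Purchase 3: 695 on hand, pool $6,333.00 (≈ $9.1122 each)
Sale 1, sell 511: 511/695 × $6,333.00 → $4,656.34
After Purchase 4: 423 on hand, pool $4,544.66 (≈ $10.7439 each)
Sale 2, sell 223: 223/423 × $4,544.66 → $2,395.88
Total COGS = $4,656.34 + $2,395.88 = $7,052.22
Ending inventory (cost pool remaining) = $2,148.78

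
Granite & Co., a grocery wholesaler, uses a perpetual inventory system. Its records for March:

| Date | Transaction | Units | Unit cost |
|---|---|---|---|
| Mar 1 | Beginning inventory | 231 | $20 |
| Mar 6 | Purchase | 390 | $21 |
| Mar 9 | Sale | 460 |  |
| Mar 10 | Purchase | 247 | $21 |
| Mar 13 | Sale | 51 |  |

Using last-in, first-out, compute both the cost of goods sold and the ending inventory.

Mar 9, 460 sold [LIFO — newest first]: 390 @ $21 + 70 @ $20 = $9,590
Mar 13, 51 sold [LIFO — newest first]: 51 @ $21 = $1,071
Total COGS = $9,590 + $1,071 = $10,661
Ending inventory: 161 @ $20 + 196 @ $21 = $7,336

COGS = $10,661; ending inventory = $7,336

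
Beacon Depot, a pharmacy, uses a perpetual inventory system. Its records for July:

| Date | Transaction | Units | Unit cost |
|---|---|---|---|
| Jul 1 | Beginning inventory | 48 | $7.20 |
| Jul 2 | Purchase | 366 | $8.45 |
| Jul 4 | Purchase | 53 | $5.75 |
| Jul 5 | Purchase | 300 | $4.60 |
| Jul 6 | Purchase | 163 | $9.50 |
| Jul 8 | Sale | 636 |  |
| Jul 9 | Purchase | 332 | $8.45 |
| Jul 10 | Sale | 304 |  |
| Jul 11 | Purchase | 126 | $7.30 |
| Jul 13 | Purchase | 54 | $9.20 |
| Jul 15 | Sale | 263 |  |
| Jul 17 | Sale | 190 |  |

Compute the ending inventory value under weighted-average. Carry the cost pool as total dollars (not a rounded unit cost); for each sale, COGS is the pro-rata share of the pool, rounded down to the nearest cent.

After Jul 1: 48 on hand, pool $345.60 (≈ $7.2000 each)
After Jul 2: 414 on hand, pool $3,438.30 (≈ $8.3051 each)
After Jul 4: 467 on hand, pool $3,743.05 (≈ $8.0151 each)
After Jul 5: 767 on hand, pool $5,123.05 (≈ $6.6793 each)
After Jul 6: 930 on hand, pool $6,671.55 (≈ $7.1737 each)
Jul 8, sell 636: 636/930 × $6,671.55 → $4,562.47
After Jul 9: 626 on hand, pool $4,914.48 (≈ $7.8506 each)
Jul 10, sell 304: 304/626 × $4,914.48 → $2,386.58
After Jul 11: 448 on hand, pool $3,447.70 (≈ $7.6958 each)
After Jul 13: 502 on hand, pool $3,944.50 (≈ $7.8576 each)
Jul 15, sell 263: 263/502 × $3,944.50 → $2,066.54
Jul 17, sell 190: 190/239 × $1,877.96 → $1,492.93
Total COGS = $4,562.47 + $2,386.58 + $2,066.54 + $1,492.93 = $10,508.52
Ending inventory (cost pool remaining) = $385.03

Ending inventory = $385.03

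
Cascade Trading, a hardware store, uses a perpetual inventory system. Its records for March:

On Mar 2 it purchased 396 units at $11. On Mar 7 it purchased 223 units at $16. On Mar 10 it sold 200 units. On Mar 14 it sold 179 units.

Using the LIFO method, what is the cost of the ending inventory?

Mar 10, 200 sold [LIFO — newest first]: 200 @ $16 = $3,200
Mar 14, 179 sold [LIFO — newest first]: 23 @ $16 + 156 @ $11 = $2,084
Total COGS = $3,200 + $2,084 = $5,284
Ending inventory: 240 @ $11 = $2,640

Ending inventory = $2,640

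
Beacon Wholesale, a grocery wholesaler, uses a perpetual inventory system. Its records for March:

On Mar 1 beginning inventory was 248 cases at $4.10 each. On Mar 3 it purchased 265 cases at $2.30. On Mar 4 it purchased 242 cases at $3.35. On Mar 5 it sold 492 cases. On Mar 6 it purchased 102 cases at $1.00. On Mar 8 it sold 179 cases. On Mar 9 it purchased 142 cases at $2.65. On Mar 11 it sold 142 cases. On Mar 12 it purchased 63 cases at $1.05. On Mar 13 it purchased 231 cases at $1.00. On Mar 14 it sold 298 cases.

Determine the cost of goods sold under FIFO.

Mar 5, 492 sold [FIFO — oldest first]: 248 @ $4.10 + 244 @ $2.30 = $1,578.00
Mar 8, 179 sold [FIFO — oldest first]: 21 @ $2.30 + 158 @ $3.35 = $577.60
Mar 11, 142 sold [FIFO — oldest first]: 84 @ $3.35 + 58 @ $1.00 = $339.40
Mar 14, 298 sold [FIFO — oldest first]: 44 @ $1.00 + 142 @ $2.65 + 63 @ $1.05 + 49 @ $1.00 = $535.45
Total COGS = $1,578.00 + $577.60 + $339.40 + $535.45 = $3,030.45
Ending inventory: 182 @ $1.00 = $182.00
Check: goods available $3,212.45 = COGS $3,030.45 + ending $182.00

COGS = $3,030.45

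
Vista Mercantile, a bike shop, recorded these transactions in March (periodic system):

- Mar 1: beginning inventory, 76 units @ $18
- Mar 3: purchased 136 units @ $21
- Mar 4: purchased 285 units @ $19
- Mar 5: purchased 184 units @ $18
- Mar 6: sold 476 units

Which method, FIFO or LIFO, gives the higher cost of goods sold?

FIFO

FIFO COGS: 76 @ $18 + 136 @ $21 + 264 @ $19 = $9,240
LIFO COGS: 184 @ $18 + 285 @ $19 + 7 @ $21 = $8,874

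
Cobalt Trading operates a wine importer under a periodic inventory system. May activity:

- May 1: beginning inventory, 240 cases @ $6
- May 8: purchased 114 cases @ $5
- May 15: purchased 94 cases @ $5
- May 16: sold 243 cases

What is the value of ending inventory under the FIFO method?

Ending inventory = $1,025

May 16, 243 sold [FIFO — oldest first]: 240 @ $6 + 3 @ $5 = $1,455
Ending inventory: 111 @ $5 + 94 @ $5 = $1,025
Check: goods available $2,480 = COGS $1,455 + ending $1,025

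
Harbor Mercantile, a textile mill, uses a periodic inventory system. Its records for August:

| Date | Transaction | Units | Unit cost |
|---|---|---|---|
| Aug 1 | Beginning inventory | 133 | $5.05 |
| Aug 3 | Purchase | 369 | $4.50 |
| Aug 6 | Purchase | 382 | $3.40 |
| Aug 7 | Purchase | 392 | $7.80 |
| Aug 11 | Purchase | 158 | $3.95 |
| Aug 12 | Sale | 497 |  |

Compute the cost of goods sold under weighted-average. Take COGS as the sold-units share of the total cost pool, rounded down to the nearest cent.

Aug 12, sell 497: 497/1434 × $7,312.65 → $2,534.44
Ending inventory (cost pool remaining) = $4,778.21
Check: goods available $7,312.65 = COGS $2,534.44 + ending $4,778.21

COGS = $2,534.44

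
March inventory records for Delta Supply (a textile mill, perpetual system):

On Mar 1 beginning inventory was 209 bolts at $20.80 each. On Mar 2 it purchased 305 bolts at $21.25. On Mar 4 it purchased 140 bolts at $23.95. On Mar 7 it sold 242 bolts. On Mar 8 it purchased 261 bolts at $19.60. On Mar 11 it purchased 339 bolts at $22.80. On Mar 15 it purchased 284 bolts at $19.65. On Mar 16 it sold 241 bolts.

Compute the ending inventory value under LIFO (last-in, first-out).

Ending inventory = $22,350.70

Mar 7, 242 sold [LIFO — newest first]: 140 @ $23.95 + 102 @ $21.25 = $5,520.50
Mar 16, 241 sold [LIFO — newest first]: 241 @ $19.65 = $4,735.65
Total COGS = $5,520.50 + $4,735.65 = $10,256.15
Ending inventory: 209 @ $20.80 + 203 @ $21.25 + 261 @ $19.60 + 339 @ $22.80 + 43 @ $19.65 = $22,350.70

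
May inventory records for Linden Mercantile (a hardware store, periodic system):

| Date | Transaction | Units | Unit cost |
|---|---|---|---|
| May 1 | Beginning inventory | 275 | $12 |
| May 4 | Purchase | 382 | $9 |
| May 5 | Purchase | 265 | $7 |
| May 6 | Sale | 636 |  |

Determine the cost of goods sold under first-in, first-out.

May 6, 636 sold [FIFO — oldest first]: 275 @ $12 + 361 @ $9 = $6,549
Ending inventory: 21 @ $9 + 265 @ $7 = $2,044

COGS = $6,549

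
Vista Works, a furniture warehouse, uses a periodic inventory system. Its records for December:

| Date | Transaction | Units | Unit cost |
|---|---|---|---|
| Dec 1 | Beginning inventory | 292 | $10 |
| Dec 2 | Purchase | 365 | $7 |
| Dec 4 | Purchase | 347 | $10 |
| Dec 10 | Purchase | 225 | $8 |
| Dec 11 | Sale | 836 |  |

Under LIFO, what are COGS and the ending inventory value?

Dec 11, 836 sold [LIFO — newest first]: 225 @ $8 + 347 @ $10 + 264 @ $7 = $7,118
Ending inventory: 292 @ $10 + 101 @ $7 = $3,627

COGS = $7,118; ending inventory = $3,627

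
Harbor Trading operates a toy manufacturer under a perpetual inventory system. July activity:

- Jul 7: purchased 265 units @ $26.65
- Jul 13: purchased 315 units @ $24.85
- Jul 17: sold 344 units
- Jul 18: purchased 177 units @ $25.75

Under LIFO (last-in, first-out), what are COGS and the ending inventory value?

COGS = $8,600.60; ending inventory = $10,847.15

Jul 17, 344 sold [LIFO — newest first]: 315 @ $24.85 + 29 @ $26.65 = $8,600.60
Ending inventory: 236 @ $26.65 + 177 @ $25.75 = $10,847.15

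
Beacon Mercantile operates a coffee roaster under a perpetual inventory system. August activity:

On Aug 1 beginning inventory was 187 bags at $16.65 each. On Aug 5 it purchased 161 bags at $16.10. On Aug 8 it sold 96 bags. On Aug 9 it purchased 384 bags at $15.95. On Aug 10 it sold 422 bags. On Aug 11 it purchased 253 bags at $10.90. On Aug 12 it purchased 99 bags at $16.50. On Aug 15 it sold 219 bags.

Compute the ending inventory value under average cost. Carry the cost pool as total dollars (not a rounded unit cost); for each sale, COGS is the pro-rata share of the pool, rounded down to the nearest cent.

Ending inventory = $4,807.90

After Aug 1: 187 on hand, pool $3,113.55 (≈ $16.6500 each)
After Aug 5: 348 on hand, pool $5,705.65 (≈ $16.3955 each)
Aug 8, sell 96: 96/348 × $5,705.65 → $1,573.97
After Aug 9: 636 on hand, pool $10,256.48 (≈ $16.1265 each)
Aug 10, sell 422: 422/636 × $10,256.48 → $6,805.40
After Aug 11: 467 on hand, pool $6,208.78 (≈ $13.2950 each)
After Aug 12: 566 on hand, pool $7,842.28 (≈ $13.8556 each)
Aug 15, sell 219: 219/566 × $7,842.28 → $3,034.38
Total COGS = $1,573.97 + $6,805.40 + $3,034.38 = $11,413.75
Ending inventory (cost pool remaining) = $4,807.90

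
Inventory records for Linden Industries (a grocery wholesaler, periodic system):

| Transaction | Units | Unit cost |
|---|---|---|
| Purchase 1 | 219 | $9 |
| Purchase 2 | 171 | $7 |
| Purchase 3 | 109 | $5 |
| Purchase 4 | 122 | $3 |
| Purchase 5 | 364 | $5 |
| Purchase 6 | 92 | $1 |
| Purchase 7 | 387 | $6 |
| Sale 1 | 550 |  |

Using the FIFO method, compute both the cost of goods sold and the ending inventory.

COGS = $3,866; ending inventory = $4,447

Sale 1 (550) [FIFO — oldest first]: 219 @ $9 + 171 @ $7 + 109 @ $5 + 51 @ $3 = $3,866
Ending inventory: 71 @ $3 + 364 @ $5 + 92 @ $1 + 387 @ $6 = $4,447
Check: goods available $8,313 = COGS $3,866 + ending $4,447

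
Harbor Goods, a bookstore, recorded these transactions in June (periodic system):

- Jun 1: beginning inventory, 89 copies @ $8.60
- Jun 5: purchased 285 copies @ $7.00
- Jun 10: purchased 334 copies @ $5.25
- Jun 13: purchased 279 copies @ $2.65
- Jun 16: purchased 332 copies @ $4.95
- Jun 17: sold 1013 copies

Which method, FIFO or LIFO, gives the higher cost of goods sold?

FIFO COGS: 89 @ $8.60 + 285 @ $7.00 + 334 @ $5.25 + 279 @ $2.65 + 26 @ $4.95 = $5,381.95
LIFO COGS: 332 @ $4.95 + 279 @ $2.65 + 334 @ $5.25 + 68 @ $7.00 = $4,612.25

FIFO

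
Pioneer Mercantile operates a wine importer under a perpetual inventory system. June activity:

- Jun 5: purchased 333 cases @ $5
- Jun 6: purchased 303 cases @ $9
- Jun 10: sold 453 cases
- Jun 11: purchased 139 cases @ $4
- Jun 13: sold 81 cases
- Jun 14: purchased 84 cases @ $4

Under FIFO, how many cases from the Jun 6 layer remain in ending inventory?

Jun 10, 453 sold [FIFO — oldest first]: 333 @ $5 + 120 @ $9 = $2,745
Jun 13, 81 sold [FIFO — oldest first]: 81 @ $9 = $729
Total COGS = $2,745 + $729 = $3,474
Ending inventory: 102 @ $9 + 139 @ $4 + 84 @ $4 = $1,810

102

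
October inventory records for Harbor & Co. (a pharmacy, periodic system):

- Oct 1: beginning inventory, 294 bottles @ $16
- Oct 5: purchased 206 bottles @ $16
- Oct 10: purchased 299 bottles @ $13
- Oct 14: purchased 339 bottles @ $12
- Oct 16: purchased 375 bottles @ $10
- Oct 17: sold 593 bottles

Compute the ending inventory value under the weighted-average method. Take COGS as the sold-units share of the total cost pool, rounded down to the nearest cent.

Ending inventory = $11,981.90

Oct 17, sell 593: 593/1513 × $19,705.00 → $7,723.10
Ending inventory (cost pool remaining) = $11,981.90
Check: goods available $19,705.00 = COGS $7,723.10 + ending $11,981.90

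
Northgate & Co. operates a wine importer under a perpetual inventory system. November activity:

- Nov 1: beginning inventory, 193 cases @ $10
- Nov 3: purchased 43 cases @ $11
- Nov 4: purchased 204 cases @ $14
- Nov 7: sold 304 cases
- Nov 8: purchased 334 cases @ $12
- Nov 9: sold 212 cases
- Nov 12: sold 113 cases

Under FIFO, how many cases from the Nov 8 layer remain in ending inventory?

145

Nov 7, 304 sold [FIFO — oldest first]: 193 @ $10 + 43 @ $11 + 68 @ $14 = $3,355
Nov 9, 212 sold [FIFO — oldest first]: 136 @ $14 + 76 @ $12 = $2,816
Nov 12, 113 sold [FIFO — oldest first]: 113 @ $12 = $1,356
Total COGS = $3,355 + $2,816 + $1,356 = $7,527
Ending inventory: 145 @ $12 = $1,740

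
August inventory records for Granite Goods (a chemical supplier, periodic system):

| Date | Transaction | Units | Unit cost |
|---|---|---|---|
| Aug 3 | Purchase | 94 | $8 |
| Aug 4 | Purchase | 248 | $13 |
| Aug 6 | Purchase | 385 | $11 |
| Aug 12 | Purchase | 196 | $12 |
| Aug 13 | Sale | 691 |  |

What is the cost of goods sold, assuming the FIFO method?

Aug 13, 691 sold [FIFO — oldest first]: 94 @ $8 + 248 @ $13 + 349 @ $11 = $7,815
Ending inventory: 36 @ $11 + 196 @ $12 = $2,748
Check: goods available $10,563 = COGS $7,815 + ending $2,748

COGS = $7,815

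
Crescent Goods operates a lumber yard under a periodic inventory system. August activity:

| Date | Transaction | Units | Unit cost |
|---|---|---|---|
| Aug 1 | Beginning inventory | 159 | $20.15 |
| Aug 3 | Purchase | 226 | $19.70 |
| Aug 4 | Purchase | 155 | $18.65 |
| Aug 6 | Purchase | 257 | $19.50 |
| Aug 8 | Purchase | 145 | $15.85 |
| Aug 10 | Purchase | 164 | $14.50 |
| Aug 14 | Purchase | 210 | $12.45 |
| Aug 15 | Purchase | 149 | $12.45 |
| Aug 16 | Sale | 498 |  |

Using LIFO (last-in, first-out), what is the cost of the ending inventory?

Ending inventory = $18,219.05

Aug 16, 498 sold [LIFO — newest first]: 149 @ $12.45 + 210 @ $12.45 + 139 @ $14.50 = $6,485.05
Ending inventory: 159 @ $20.15 + 226 @ $19.70 + 155 @ $18.65 + 257 @ $19.50 + 145 @ $15.85 + 25 @ $14.50 = $18,219.05
Check: goods available $24,704.10 = COGS $6,485.05 + ending $18,219.05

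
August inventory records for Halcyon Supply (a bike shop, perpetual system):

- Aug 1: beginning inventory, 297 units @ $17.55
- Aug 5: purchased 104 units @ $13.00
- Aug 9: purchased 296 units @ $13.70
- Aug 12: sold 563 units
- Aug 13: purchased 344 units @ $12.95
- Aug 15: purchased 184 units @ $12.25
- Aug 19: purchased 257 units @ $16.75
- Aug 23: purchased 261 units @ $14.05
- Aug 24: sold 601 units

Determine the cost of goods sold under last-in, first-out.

Aug 12, 563 sold [LIFO — newest first]: 296 @ $13.70 + 104 @ $13.00 + 163 @ $17.55 = $8,267.85
Aug 24, 601 sold [LIFO — newest first]: 261 @ $14.05 + 257 @ $16.75 + 83 @ $12.25 = $8,988.55
Total COGS = $8,267.85 + $8,988.55 = $17,256.40
Ending inventory: 134 @ $17.55 + 344 @ $12.95 + 101 @ $12.25 = $8,043.75

COGS = $17,256.40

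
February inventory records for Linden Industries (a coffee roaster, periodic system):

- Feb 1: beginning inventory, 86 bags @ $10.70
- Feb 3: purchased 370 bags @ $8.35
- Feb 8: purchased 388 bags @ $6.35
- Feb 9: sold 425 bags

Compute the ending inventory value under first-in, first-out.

Ending inventory = $2,722.65

Feb 9, 425 sold [FIFO — oldest first]: 86 @ $10.70 + 339 @ $8.35 = $3,750.85
Ending inventory: 31 @ $8.35 + 388 @ $6.35 = $2,722.65
Check: goods available $6,473.50 = COGS $3,750.85 + ending $2,722.65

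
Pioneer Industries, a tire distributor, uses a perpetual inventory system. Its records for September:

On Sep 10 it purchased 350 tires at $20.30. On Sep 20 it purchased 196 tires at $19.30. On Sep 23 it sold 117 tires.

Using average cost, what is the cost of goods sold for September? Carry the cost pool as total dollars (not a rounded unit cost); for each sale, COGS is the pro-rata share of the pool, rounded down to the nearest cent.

COGS = $2,333.10

After Sep 10: 350 on hand, pool $7,105.00 (≈ $20.3000 each)
After Sep 20: 546 on hand, pool $10,887.80 (≈ $19.9410 each)
Sep 23, sell 117: 117/546 × $10,887.80 → $2,333.10
Ending inventory (cost pool remaining) = $8,554.70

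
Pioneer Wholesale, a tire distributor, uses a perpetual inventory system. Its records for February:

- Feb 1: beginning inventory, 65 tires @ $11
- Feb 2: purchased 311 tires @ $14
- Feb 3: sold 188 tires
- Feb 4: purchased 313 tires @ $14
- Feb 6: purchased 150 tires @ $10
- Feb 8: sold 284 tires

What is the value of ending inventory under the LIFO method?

Ending inventory = $4,943

Feb 3, 188 sold [LIFO — newest first]: 188 @ $14 = $2,632
Feb 8, 284 sold [LIFO — newest first]: 150 @ $10 + 134 @ $14 = $3,376
Total COGS = $2,632 + $3,376 = $6,008
Ending inventory: 65 @ $11 + 123 @ $14 + 179 @ $14 = $4,943
Check: goods available $10,951 = COGS $6,008 + ending $4,943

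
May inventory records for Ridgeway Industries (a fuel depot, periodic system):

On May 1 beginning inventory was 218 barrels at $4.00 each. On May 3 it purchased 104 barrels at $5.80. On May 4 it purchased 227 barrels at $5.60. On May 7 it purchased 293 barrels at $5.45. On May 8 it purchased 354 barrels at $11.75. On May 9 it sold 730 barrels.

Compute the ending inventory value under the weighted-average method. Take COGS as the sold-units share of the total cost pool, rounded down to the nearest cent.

Ending inventory = $3,312.95

May 9, sell 730: 730/1196 × $8,502.75 → $5,189.80
Ending inventory (cost pool remaining) = $3,312.95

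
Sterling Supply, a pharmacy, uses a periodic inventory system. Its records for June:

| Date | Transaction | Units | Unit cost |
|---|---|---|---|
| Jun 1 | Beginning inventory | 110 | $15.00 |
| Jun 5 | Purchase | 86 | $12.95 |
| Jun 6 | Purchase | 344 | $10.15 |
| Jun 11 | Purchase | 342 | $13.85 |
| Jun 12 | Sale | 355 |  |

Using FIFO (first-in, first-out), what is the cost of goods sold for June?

COGS = $4,377.55

Jun 12, 355 sold [FIFO — oldest first]: 110 @ $15.00 + 86 @ $12.95 + 159 @ $10.15 = $4,377.55
Ending inventory: 185 @ $10.15 + 342 @ $13.85 = $6,614.45
Check: goods available $10,992.00 = COGS $4,377.55 + ending $6,614.45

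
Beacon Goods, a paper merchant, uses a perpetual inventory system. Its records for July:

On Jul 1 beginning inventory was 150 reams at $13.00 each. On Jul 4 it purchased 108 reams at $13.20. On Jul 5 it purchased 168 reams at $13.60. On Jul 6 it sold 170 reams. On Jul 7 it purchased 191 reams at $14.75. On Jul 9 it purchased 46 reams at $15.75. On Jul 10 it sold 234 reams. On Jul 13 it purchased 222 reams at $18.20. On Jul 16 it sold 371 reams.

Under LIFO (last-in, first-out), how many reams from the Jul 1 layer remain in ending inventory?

Jul 6, 170 sold [LIFO — newest first]: 168 @ $13.60 + 2 @ $13.20 = $2,311.20
Jul 10, 234 sold [LIFO — newest first]: 46 @ $15.75 + 188 @ $14.75 = $3,497.50
Jul 16, 371 sold [LIFO — newest first]: 222 @ $18.20 + 3 @ $14.75 + 106 @ $13.20 + 40 @ $13.00 = $6,003.85
Total COGS = $2,311.20 + $3,497.50 + $6,003.85 = $11,812.55
Ending inventory: 110 @ $13.00 = $1,430.00
Check: goods available $13,242.55 = COGS $11,812.55 + ending $1,430.00

110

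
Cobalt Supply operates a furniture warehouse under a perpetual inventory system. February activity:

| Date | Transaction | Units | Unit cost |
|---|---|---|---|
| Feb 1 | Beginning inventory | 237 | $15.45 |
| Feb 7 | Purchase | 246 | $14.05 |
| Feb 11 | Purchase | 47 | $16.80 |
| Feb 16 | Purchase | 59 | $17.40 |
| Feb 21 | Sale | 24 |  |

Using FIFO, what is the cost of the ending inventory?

Ending inventory = $8,563.35

Feb 21, 24 sold [FIFO — oldest first]: 24 @ $15.45 = $370.80
Ending inventory: 213 @ $15.45 + 246 @ $14.05 + 47 @ $16.80 + 59 @ $17.40 = $8,563.35
Check: goods available $8,934.15 = COGS $370.80 + ending $8,563.35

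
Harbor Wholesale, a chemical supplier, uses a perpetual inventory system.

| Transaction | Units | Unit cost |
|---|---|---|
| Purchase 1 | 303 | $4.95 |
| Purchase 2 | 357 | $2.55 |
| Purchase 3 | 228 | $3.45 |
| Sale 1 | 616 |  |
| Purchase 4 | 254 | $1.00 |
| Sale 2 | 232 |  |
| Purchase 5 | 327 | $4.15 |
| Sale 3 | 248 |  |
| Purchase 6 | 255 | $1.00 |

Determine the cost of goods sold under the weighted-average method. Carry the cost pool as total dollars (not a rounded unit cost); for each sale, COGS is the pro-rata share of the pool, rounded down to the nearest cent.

After Purchase 1: 303 on hand, pool $1,499.85 (≈ $4.9500 each)
After Purchase 2: 660 on hand, pool $2,410.20 (≈ $3.6518 each)
After Purchase 3: 888 on hand, pool $3,196.80 (≈ $3.6000 each)
Sale 1, sell 616: 616/888 × $3,196.80 → $2,217.60
After Purchase 4: 526 on hand, pool $1,233.20 (≈ $2.3445 each)
Sale 2, sell 232: 232/526 × $1,233.20 → $543.92
After Purchase 5: 621 on hand, pool $2,046.33 (≈ $3.2952 each)
Sale 3, sell 248: 248/621 × $2,046.33 → $817.21
After Purchase 6: 628 on hand, pool $1,484.12 (≈ $2.3632 each)
Total COGS = $2,217.60 + $543.92 + $817.21 = $3,578.73
Ending inventory (cost pool remaining) = $1,484.12

COGS = $3,578.73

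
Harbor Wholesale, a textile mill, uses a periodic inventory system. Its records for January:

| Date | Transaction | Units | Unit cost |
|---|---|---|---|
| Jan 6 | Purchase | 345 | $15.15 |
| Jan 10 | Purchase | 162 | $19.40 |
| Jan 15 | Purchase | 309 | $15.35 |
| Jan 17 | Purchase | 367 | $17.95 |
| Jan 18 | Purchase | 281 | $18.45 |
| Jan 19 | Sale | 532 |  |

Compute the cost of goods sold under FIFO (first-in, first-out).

COGS = $8,753.30

Jan 19, 532 sold [FIFO — oldest first]: 345 @ $15.15 + 162 @ $19.40 + 25 @ $15.35 = $8,753.30
Ending inventory: 284 @ $15.35 + 367 @ $17.95 + 281 @ $18.45 = $16,131.50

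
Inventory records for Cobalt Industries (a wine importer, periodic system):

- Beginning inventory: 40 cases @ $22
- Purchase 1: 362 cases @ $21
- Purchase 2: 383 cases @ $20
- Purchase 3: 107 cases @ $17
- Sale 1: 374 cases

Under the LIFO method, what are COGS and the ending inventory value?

COGS = $7,159; ending inventory = $10,802

Sale 1 (374) [LIFO — newest first]: 107 @ $17 + 267 @ $20 = $7,159
Ending inventory: 40 @ $22 + 362 @ $21 + 116 @ $20 = $10,802
Check: goods available $17,961 = COGS $7,159 + ending $10,802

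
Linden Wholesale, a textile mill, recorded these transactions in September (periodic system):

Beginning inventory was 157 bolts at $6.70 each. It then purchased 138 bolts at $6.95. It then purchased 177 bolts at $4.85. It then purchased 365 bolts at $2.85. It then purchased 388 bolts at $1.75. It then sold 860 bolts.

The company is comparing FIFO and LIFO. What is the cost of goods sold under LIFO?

COGS = $2,238.20

FIFO COGS: 157 @ $6.70 + 138 @ $6.95 + 177 @ $4.85 + 365 @ $2.85 + 23 @ $1.75 = $3,949.95
LIFO COGS: 388 @ $1.75 + 365 @ $2.85 + 107 @ $4.85 = $2,238.20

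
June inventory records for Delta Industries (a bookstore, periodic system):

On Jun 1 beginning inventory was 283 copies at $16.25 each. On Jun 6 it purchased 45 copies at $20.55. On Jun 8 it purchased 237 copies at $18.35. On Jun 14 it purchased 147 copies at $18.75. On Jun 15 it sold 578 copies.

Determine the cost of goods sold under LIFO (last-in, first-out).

Jun 15, 578 sold [LIFO — newest first]: 147 @ $18.75 + 237 @ $18.35 + 45 @ $20.55 + 149 @ $16.25 = $10,451.20
Ending inventory: 134 @ $16.25 = $2,177.50

COGS = $10,451.20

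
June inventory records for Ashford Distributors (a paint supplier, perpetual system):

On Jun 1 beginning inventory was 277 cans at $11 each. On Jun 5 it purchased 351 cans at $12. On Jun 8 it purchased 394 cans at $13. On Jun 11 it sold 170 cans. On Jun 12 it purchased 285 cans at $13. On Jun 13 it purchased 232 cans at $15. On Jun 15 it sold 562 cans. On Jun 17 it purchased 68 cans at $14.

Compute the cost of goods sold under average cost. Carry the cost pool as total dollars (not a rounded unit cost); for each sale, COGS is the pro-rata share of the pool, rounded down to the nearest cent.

After Jun 1: 277 on hand, pool $3,047.00 (≈ $11.0000 each)
After Jun 5: 628 on hand, pool $7,259.00 (≈ $11.5589 each)
After Jun 8: 1022 on hand, pool $12,381.00 (≈ $12.1145 each)
Jun 11, sell 170: 170/1022 × $12,381.00 → $2,059.46
After Jun 12: 1137 on hand, pool $14,026.54 (≈ $12.3364 each)
After Jun 13: 1369 on hand, pool $17,506.54 (≈ $12.7878 each)
Jun 15, sell 562: 562/1369 × $17,506.54 → $7,186.76
After Jun 17: 875 on hand, pool $11,271.78 (≈ $12.8820 each)
Total COGS = $2,059.46 + $7,186.76 = $9,246.22
Ending inventory (cost pool remaining) = $11,271.78

COGS = $9,246.22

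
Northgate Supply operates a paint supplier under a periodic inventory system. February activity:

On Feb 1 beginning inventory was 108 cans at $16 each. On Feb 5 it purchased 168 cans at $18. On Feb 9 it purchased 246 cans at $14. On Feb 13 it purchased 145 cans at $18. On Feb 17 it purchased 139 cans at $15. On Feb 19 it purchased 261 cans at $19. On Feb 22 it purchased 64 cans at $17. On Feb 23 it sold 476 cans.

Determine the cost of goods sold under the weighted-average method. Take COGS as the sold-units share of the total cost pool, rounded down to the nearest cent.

Feb 23, sell 476: 476/1131 × $18,938.00 → $7,970.36
Ending inventory (cost pool remaining) = $10,967.64
Check: goods available $18,938.00 = COGS $7,970.36 + ending $10,967.64

COGS = $7,970.36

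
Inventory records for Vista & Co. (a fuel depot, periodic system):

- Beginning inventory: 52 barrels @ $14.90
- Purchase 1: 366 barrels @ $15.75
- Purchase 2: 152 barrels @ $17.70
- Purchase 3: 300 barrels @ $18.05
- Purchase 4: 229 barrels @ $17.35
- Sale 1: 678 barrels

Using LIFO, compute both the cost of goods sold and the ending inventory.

Sale 1 (678) [LIFO — newest first]: 229 @ $17.35 + 300 @ $18.05 + 149 @ $17.70 = $12,025.45
Ending inventory: 52 @ $14.90 + 366 @ $15.75 + 3 @ $17.70 = $6,592.40

COGS = $12,025.45; ending inventory = $6,592.40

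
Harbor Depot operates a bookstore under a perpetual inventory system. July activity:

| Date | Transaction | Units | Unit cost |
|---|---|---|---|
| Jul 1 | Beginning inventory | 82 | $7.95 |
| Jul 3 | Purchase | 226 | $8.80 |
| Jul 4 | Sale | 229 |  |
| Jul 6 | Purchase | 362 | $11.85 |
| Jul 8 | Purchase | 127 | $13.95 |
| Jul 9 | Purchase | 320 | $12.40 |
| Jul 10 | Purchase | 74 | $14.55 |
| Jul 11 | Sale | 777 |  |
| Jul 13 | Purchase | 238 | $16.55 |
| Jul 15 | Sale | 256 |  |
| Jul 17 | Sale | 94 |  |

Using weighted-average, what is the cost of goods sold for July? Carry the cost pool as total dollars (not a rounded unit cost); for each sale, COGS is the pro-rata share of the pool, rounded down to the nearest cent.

COGS = $16,614.81

After Jul 1: 82 on hand, pool $651.90 (≈ $7.9500 each)
After Jul 3: 308 on hand, pool $2,640.70 (≈ $8.5737 each)
Jul 4, sell 229: 229/308 × $2,640.70 → $1,963.37
After Jul 6: 441 on hand, pool $4,967.03 (≈ $11.2631 each)
After Jul 8: 568 on hand, pool $6,738.68 (≈ $11.8639 each)
After Jul 9: 888 on hand, pool $10,706.68 (≈ $12.0571 each)
After Jul 10: 962 on hand, pool $11,783.38 (≈ $12.2488 each)
Jul 11, sell 777: 777/962 × $11,783.38 → $9,517.34
After Jul 13: 423 on hand, pool $6,204.94 (≈ $14.6689 each)
Jul 15, sell 256: 256/423 × $6,204.94 → $3,755.23
Jul 17, sell 94: 94/167 × $2,449.71 → $1,378.87
Total COGS = $1,963.37 + $9,517.34 + $3,755.23 + $1,378.87 = $16,614.81
Ending inventory (cost pool remaining) = $1,070.84
Check: goods available $17,685.65 = COGS $16,614.81 + ending $1,070.84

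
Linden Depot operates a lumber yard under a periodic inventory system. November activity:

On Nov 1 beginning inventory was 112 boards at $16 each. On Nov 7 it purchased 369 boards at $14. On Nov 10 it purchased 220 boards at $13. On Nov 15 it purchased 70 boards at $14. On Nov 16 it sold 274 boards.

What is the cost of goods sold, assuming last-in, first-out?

Nov 16, 274 sold [LIFO — newest first]: 70 @ $14 + 204 @ $13 = $3,632
Ending inventory: 112 @ $16 + 369 @ $14 + 16 @ $13 = $7,166

COGS = $3,632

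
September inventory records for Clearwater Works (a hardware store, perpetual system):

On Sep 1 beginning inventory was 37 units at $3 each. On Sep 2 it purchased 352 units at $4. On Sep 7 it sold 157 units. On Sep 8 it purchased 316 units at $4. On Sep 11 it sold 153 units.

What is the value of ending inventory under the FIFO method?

Ending inventory = $1,580

Sep 7, 157 sold [FIFO — oldest first]: 37 @ $3 + 120 @ $4 = $591
Sep 11, 153 sold [FIFO — oldest first]: 153 @ $4 = $612
Total COGS = $591 + $612 = $1,203
Ending inventory: 79 @ $4 + 316 @ $4 = $1,580
Check: goods available $2,783 = COGS $1,203 + ending $1,580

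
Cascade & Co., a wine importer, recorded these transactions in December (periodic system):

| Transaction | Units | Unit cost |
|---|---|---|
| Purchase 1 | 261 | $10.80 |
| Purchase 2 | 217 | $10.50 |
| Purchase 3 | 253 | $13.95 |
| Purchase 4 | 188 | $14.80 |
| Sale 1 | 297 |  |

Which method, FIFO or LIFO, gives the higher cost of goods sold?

LIFO

FIFO COGS: 261 @ $10.80 + 36 @ $10.50 = $3,196.80
LIFO COGS: 188 @ $14.80 + 109 @ $13.95 = $4,302.95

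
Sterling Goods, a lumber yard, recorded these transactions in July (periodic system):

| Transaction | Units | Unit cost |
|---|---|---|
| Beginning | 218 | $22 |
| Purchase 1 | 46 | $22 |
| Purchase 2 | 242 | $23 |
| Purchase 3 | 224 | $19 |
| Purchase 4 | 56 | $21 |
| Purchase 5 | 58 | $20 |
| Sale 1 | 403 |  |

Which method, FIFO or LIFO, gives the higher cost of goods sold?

FIFO COGS: 218 @ $22 + 46 @ $22 + 139 @ $23 = $9,005
LIFO COGS: 58 @ $20 + 56 @ $21 + 224 @ $19 + 65 @ $23 = $8,087

FIFO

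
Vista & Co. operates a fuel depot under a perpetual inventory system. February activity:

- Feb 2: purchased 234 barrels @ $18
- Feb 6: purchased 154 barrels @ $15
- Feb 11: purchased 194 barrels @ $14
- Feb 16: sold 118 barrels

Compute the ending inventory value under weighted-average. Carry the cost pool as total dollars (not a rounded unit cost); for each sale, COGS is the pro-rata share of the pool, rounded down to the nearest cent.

Ending inventory = $7,365.01

After Feb 2: 234 on hand, pool $4,212.00 (≈ $18.0000 each)
After Feb 6: 388 on hand, pool $6,522.00 (≈ $16.8093 each)
After Feb 11: 582 on hand, pool $9,238.00 (≈ $15.8729 each)
Feb 16, sell 118: 118/582 × $9,238.00 → $1,872.99
Ending inventory (cost pool remaining) = $7,365.01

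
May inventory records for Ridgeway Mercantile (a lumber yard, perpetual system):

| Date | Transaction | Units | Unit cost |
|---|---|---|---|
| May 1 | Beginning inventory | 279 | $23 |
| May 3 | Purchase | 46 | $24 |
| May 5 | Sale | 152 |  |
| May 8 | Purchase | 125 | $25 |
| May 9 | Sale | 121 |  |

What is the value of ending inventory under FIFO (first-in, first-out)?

Ending inventory = $4,367

May 5, 152 sold [FIFO — oldest first]: 152 @ $23 = $3,496
May 9, 121 sold [FIFO — oldest first]: 121 @ $23 = $2,783
Total COGS = $3,496 + $2,783 = $6,279
Ending inventory: 6 @ $23 + 46 @ $24 + 125 @ $25 = $4,367
Check: goods available $10,646 = COGS $6,279 + ending $4,367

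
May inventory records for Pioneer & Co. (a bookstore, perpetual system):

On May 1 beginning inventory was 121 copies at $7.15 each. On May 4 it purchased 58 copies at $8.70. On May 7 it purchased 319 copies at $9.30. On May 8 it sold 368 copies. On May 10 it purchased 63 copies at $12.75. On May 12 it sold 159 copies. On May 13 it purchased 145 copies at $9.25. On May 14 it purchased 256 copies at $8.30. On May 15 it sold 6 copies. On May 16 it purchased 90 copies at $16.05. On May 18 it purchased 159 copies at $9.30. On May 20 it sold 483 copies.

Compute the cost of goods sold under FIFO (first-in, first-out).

May 8, 368 sold [FIFO — oldest first]: 121 @ $7.15 + 58 @ $8.70 + 189 @ $9.30 = $3,127.45
May 12, 159 sold [FIFO — oldest first]: 130 @ $9.30 + 29 @ $12.75 = $1,578.75
May 15, 6 sold [FIFO — oldest first]: 6 @ $12.75 = $76.50
May 20, 483 sold [FIFO — oldest first]: 28 @ $12.75 + 145 @ $9.25 + 256 @ $8.30 + 54 @ $16.05 = $4,689.75
Total COGS = $3,127.45 + $1,578.75 + $76.50 + $4,689.75 = $9,472.45
Ending inventory: 36 @ $16.05 + 159 @ $9.30 = $2,056.50

COGS = $9,472.45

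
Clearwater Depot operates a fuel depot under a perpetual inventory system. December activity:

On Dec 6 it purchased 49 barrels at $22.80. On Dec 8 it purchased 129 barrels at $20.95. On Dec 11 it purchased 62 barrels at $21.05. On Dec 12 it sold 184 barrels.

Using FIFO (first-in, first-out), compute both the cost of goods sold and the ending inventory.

COGS = $3,946.05; ending inventory = $1,178.80

Dec 12, 184 sold [FIFO — oldest first]: 49 @ $22.80 + 129 @ $20.95 + 6 @ $21.05 = $3,946.05
Ending inventory: 56 @ $21.05 = $1,178.80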